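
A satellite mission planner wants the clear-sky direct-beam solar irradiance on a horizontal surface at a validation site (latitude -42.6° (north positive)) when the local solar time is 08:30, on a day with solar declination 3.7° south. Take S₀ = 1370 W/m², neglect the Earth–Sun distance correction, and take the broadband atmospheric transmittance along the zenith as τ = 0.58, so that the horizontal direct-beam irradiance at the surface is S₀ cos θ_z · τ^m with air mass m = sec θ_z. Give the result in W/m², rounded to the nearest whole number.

222 W/m²

Hour angle H = 15° × (8.5 − 12) = -52.50°.
With φ = -42.6°, δ = -3.7°, H = -52.50°: sin φ sin δ = 0.0437, cos φ cos δ cos H = 0.4472, so cos θ_z = 0.4909.
Air mass m = 1/cos θ_z = 1/0.4909 = 2.037; τ^m = 0.58^2.037 = 0.3297.
Surface direct beam = 1370 × 0.4909 × 0.3297 = 221.73 W/m².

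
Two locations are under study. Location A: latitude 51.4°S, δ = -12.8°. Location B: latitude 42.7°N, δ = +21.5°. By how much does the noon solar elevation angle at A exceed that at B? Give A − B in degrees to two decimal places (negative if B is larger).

A: 90° − |-51.4 − (-12.8)| = 51.40°.
B: 90° − |42.7 − (21.5)| = 68.80°.
A − B = 51.40 − 68.80 = -17.40°.

-17.40°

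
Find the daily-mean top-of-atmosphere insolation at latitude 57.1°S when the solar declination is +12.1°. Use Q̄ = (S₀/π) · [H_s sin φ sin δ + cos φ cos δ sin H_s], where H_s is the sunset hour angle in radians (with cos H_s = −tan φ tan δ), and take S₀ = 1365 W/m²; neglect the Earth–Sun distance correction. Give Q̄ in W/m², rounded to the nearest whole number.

−tan φ tan δ = −(-1.5458)(0.2144) = 0.3314; H_s = arccos(0.3314) = 70.65°. In radians, H_s = 1.2331.
H_s sin φ sin δ = 1.2331 × -0.8396 × 0.2096 = -0.2170.
cos φ cos δ sin H_s = 0.5432 × 0.9778 × 0.9435 = 0.5011.
Q̄ = (1365/π) × (-0.2170 + 0.5011) = 434.49 × 0.2841 = 123.44 W/m².

123 W/m²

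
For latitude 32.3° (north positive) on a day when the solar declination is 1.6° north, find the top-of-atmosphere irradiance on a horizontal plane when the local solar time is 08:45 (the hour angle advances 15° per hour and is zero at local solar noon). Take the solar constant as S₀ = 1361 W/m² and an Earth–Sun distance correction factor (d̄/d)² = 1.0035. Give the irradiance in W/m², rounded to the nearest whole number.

781 W/m²

Hour angle H = 15° × (8.75 − 12) = -48.75°.
cos θ_z = sin φ sin δ + cos φ cos δ cos H = (0.5344)(0.0279) + (0.8453)(0.9996)(0.6593) = 0.5720.
Top-of-atmosphere irradiance = S₀ (d̄/d)² cos θ_z = 1361 × 1.0035 × 0.5720 = 781.22 W/m².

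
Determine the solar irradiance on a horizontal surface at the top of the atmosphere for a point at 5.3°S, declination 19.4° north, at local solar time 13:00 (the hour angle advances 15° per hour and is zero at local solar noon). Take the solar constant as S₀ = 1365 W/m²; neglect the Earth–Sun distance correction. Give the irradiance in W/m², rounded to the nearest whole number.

Hour angle H = 15° × (13 − 12) = 15.00°.
cos θ_z = sin φ sin δ + cos φ cos δ cos H = (-0.0924)(0.3322) + (0.9957)(0.9432)(0.9659) = 0.8764.
Top-of-atmosphere irradiance = S₀ cos θ_z = 1365 × 0.8764 = 1196.29 W/m².

1196 W/m²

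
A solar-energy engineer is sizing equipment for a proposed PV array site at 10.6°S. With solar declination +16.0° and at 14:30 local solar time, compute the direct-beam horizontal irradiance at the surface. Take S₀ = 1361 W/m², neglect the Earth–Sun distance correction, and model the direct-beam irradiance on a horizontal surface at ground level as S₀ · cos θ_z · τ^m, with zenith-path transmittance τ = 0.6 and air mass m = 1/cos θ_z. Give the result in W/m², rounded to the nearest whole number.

458 W/m²

Hour angle H = 15° × (14.5 − 12) = 37.50°.
With φ = -10.6°, δ = 16.0°, H = 37.50°: sin φ sin δ = -0.0507, cos φ cos δ cos H = 0.7496, so cos θ_z = 0.6989.
Air mass m = 1/cos θ_z = 1/0.6989 = 1.431; τ^m = 0.6^1.431 = 0.4814.
Surface direct beam = 1361 × 0.6989 × 0.4814 = 457.91 W/m².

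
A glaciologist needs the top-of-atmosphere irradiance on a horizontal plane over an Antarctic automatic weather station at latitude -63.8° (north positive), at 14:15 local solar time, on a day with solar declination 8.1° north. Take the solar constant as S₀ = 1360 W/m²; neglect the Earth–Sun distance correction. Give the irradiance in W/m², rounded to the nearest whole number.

Hour angle H = 15° × (14.25 − 12) = 33.75°.
With φ = -63.8°, δ = 8.1°, H = 33.75°: sin φ sin δ = -0.1264, cos φ cos δ cos H = 0.3634, so cos θ_z = 0.2370.
Top-of-atmosphere irradiance = S₀ cos θ_z = 1360 × 0.2370 = 322.32 W/m².

322 W/m²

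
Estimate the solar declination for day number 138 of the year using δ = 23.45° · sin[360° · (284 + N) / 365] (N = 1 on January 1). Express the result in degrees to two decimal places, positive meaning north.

360 × (284 + 138) / 365 = 416.219°; sin(416.219°) = 0.8312.
δ = 23.45 × 0.8312 = 19.492° ≈ +19.49°.

+19.49°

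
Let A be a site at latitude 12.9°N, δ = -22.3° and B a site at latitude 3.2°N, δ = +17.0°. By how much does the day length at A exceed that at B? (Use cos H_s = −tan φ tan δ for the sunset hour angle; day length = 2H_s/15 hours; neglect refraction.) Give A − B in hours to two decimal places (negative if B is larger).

A: H_s = arccos(−tan 12.9° · tan -22.3°) = 84.61°, so 2H_s/15 = 11.2813 h.
B: H_s = arccos(−tan 3.2° · tan 17.0°) = 90.98°, so 2H_s/15 = 12.1307 h.
A − B = 11.2813 − 12.1307 = -0.8494 h.

-0.85 h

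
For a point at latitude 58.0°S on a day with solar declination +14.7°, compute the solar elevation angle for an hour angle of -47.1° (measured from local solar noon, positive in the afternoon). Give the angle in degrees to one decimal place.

With φ = -58.0°, δ = 14.7°, H = -47.10°: sin φ sin δ = -0.2152, cos φ cos δ cos H = 0.3489, so cos θ_z = 0.1337.
θ_z = arccos(0.1337) = 82.32°, so the elevation is 90° − 82.32° = 7.68°.

7.7°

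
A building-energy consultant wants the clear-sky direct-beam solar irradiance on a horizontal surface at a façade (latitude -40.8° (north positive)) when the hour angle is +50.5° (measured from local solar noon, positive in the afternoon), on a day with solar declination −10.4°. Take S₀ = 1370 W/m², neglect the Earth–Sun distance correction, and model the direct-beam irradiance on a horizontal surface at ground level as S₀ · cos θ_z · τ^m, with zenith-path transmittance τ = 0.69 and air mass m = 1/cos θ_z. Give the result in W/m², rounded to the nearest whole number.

433 W/m²

cos θ_z = sin φ sin δ + cos φ cos δ cos H = (-0.6534)(-0.1805) + (0.7570)(0.9836)(0.6361) = 0.5916.
Air mass m = 1/cos θ_z = 1/0.5916 = 1.690; τ^m = 0.69^1.690 = 0.5341.
Surface direct beam = 1370 × 0.5916 × 0.5341 = 432.88 W/m².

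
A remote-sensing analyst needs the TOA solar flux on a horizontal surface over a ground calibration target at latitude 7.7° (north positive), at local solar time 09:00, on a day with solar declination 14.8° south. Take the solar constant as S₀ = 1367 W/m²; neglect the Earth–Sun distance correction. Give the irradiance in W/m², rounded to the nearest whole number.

Hour angle H = 15° × (9 − 12) = -45.00°.
With φ = 7.7°, δ = -14.8°, H = -45.00°: sin φ sin δ = -0.0342, cos φ cos δ cos H = 0.6775, so cos θ_z = 0.6433.
Top-of-atmosphere irradiance = S₀ cos θ_z = 1367 × 0.6433 = 879.39 W/m².

879 W/m²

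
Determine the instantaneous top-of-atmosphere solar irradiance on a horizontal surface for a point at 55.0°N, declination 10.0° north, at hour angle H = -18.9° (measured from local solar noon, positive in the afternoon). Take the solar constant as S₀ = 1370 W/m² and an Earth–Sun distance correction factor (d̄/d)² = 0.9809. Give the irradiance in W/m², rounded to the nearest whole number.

909 W/m²

cos θ_z = sin φ sin δ + cos φ cos δ cos H = (0.8192)(0.1736) + (0.5736)(0.9848)(0.9461) = 0.6766.
Top-of-atmosphere irradiance = S₀ (d̄/d)² cos θ_z = 1370 × 0.9809 × 0.6766 = 909.24 W/m².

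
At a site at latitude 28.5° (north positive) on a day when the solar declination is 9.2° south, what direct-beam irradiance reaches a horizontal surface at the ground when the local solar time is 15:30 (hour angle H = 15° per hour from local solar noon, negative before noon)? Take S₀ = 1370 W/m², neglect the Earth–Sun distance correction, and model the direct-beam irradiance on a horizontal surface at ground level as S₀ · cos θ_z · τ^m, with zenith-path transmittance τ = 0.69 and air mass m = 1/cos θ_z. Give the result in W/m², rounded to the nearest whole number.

Hour angle H = 15° × (15.5 − 12) = 52.50°.
cos θ_z = sin(28.5°) sin(-9.2°) + cos(28.5°) cos(-9.2°) cos(52.50°) = -0.0763 + 0.5281 = 0.4518.
Air mass m = 1/cos θ_z = 1/0.4518 = 2.213; τ^m = 0.69^2.213 = 0.4399.
Surface direct beam = 1370 × 0.4518 × 0.4399 = 272.28 W/m².

272 W/m²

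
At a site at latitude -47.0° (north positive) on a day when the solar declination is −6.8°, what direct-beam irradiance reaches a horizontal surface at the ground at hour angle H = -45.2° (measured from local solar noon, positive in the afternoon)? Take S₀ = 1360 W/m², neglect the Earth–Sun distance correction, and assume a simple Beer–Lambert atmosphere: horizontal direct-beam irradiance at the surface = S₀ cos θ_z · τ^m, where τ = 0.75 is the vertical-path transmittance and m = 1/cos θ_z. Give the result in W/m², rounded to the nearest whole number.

460 W/m²

cos θ_z = sin φ sin δ + cos φ cos δ cos H = (-0.7314)(-0.1184) + (0.6820)(0.9930)(0.7046) = 0.5638.
Air mass m = 1/cos θ_z = 1/0.5638 = 1.774; τ^m = 0.75^1.774 = 0.6003.
Surface direct beam = 1360 × 0.5638 × 0.6003 = 460.29 W/m².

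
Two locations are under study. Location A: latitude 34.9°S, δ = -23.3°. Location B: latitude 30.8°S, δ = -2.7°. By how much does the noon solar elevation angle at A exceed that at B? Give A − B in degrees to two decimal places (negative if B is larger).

A: 90° − |-34.9 − (-23.3)| = 78.40°.
B: 90° − |-30.8 − (-2.7)| = 61.90°.
A − B = 78.40 − 61.90 = 16.50°.

+16.50°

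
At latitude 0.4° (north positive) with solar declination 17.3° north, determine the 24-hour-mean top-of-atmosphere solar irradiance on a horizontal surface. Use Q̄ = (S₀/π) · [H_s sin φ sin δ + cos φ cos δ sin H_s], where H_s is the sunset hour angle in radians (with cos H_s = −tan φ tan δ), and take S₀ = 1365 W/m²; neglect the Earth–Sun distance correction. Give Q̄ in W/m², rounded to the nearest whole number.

cos H_s = −tan(0.4°) · tan(17.3°) = -0.0022, so H_s = arccos(-0.0022) = 90.13°. In radians, H_s = 1.5731.
H_s sin φ sin δ = 1.5731 × 0.0070 × 0.2974 = 0.0033.
cos φ cos δ sin H_s = 1.0000 × 0.9548 × 1.0000 = 0.9548.
Q̄ = (1365/π) × (0.0033 + 0.9548) = 434.49 × 0.9581 = 416.28 W/m².

416 W/m²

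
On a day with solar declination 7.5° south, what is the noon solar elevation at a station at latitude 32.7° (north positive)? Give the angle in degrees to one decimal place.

At local solar noon the hour angle is zero, so the elevation is 90° − |φ − δ| = 90° − |32.7° − (-7.5°)| = 90° − 40.2° = 49.8°.

49.8°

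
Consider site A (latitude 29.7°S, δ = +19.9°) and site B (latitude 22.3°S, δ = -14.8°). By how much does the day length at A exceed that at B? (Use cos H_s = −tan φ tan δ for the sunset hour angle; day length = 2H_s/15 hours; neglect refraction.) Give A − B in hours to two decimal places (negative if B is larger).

-2.42 h

A: H_s = arccos(−tan -29.7° · tan 19.9°) = 78.08°, so 2H_s/15 = 10.4107 h.
B: H_s = arccos(−tan -22.3° · tan -14.8°) = 96.22°, so 2H_s/15 = 12.8293 h.
A − B = 10.4107 − 12.8293 = -2.4186 h.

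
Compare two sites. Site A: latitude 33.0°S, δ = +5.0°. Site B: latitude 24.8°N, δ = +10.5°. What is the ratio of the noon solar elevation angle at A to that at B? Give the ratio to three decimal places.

A: 90° − |-33.0 − (5.0)| = 52.00°.
B: 90° − |24.8 − (10.5)| = 75.70°.
Ratio A/B = 52.0000 / 75.7000 = 0.6869.

0.687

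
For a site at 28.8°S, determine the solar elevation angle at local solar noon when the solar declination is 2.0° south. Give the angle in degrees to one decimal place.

63.2°

At local solar noon the hour angle is zero, so the elevation is 90° − |φ − δ| = 90° − |-28.8° − (-2.0°)| = 90° − 26.8° = 63.2°.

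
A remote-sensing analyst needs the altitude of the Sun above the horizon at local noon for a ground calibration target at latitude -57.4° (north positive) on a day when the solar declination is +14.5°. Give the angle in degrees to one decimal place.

At local solar noon the hour angle is zero, so the elevation is 90° − |φ − δ| = 90° − |-57.4° − (14.5°)| = 90° − 71.9° = 18.1°.

18.1°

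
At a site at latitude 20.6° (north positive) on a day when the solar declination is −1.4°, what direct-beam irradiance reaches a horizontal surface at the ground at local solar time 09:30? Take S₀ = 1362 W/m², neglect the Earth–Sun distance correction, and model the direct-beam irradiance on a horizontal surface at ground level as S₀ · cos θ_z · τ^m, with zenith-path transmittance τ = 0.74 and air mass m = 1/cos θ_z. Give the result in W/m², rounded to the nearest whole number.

Hour angle H = 15° × (9.5 − 12) = -37.50°.
With φ = 20.6°, δ = -1.4°, H = -37.50°: sin φ sin δ = -0.0086, cos φ cos δ cos H = 0.7424, so cos θ_z = 0.7338.
Air mass m = 1/cos θ_z = 1/0.7338 = 1.363; τ^m = 0.74^1.363 = 0.6634.
Surface direct beam = 1362 × 0.7338 × 0.6634 = 663.03 W/m².

663 W/m²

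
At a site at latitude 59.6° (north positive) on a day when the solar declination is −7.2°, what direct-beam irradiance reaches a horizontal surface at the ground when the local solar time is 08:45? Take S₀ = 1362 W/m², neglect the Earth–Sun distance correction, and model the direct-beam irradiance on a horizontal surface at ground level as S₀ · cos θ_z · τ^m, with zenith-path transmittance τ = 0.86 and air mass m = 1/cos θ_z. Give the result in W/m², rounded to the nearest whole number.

154 W/m²

Hour angle H = 15° × (8.75 − 12) = -48.75°.
cos θ_z = sin(59.6°) sin(-7.2°) + cos(59.6°) cos(-7.2°) cos(-48.75°) = -0.1081 + 0.3310 = 0.2229.
Air mass m = 1/cos θ_z = 1/0.2229 = 4.486; τ^m = 0.86^4.486 = 0.5083.
Surface direct beam = 1362 × 0.2229 × 0.5083 = 154.31 W/m².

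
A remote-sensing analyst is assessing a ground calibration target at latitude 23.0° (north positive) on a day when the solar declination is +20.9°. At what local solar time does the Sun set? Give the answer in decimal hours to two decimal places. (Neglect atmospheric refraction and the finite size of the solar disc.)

The sunset hour angle satisfies cos H_s = −tan φ tan δ = -0.1621, giving H_s = 99.33°.
Sunset is at 12 + H_s/15 = 12 + 6.622 = 18.622 h local solar time.

18.62 h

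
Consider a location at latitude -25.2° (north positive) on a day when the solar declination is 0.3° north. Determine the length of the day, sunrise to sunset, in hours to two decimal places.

11.98 hours

−tan φ tan δ = −(-0.4706)(0.0052) = 0.0024; H_s = arccos(0.0024) = 89.86°.
Day length = 2 H_s / 15° h⁻¹ = 179.72° / 15 = 11.981 h.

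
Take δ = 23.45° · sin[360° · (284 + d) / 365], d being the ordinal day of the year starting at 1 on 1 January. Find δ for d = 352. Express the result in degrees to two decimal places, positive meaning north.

360 × (284 + 352) / 365 = 627.288°; sin(627.288°) = -0.9989.
δ = 23.45 × -0.9989 = -23.424° ≈ -23.42°.

-23.42°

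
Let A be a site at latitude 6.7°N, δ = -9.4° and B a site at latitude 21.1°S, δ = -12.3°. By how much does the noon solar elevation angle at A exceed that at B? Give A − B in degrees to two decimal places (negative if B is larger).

-7.30°

A: 90° − |6.7 − (-9.4)| = 73.90°.
B: 90° − |-21.1 − (-12.3)| = 81.20°.
A − B = 73.90 − 81.20 = -7.30°.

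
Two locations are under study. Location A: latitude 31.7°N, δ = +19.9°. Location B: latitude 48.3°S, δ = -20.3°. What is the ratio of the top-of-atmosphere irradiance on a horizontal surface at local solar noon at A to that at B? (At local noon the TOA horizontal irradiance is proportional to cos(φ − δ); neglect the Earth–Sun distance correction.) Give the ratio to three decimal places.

A: cos θ_z = cos(31.7° − (19.9°)) = 0.9789.
B: cos θ_z = cos(-48.3° − (-20.3°)) = 0.8829.
Ratio A/B = 0.9789 / 0.8829 = 1.1087.

1.109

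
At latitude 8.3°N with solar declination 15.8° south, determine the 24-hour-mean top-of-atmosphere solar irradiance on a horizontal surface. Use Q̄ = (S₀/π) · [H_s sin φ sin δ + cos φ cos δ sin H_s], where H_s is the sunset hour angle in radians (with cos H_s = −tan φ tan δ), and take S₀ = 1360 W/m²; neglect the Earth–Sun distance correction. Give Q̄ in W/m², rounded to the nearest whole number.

386 W/m²

The sunset hour angle satisfies cos H_s = −tan φ tan δ = 0.0413, giving H_s = 87.63°. In radians, H_s = 1.5294.
H_s sin φ sin δ = 1.5294 × 0.1444 × -0.2723 = -0.0601.
cos φ cos δ sin H_s = 0.9895 × 0.9622 × 0.9991 = 0.9512.
Q̄ = (1360/π) × (-0.0601 + 0.9512) = 432.90 × 0.8911 = 385.76 W/m².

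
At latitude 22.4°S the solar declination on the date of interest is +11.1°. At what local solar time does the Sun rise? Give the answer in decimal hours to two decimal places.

−tan φ tan δ = −(-0.4122)(0.1962) = 0.0809; H_s = arccos(0.0809) = 85.36°.
Sunrise is at 12 − H_s/15 = 12 − 5.691 = 6.309 h local solar time.

6.31 h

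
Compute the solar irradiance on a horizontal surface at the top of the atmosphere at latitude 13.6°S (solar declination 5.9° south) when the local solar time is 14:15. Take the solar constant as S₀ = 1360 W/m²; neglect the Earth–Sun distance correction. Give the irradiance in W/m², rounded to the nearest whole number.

Hour angle H = 15° × (14.25 − 12) = 33.75°.
cos θ_z = sin(-13.6°) sin(-5.9°) + cos(-13.6°) cos(-5.9°) cos(33.75°) = 0.0242 + 0.8039 = 0.8281.
Top-of-atmosphere irradiance = S₀ cos θ_z = 1360 × 0.8281 = 1126.22 W/m².

1126 W/m²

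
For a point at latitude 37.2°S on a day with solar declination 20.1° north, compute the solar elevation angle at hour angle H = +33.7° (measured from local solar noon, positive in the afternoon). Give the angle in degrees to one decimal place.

24.5°

With φ = -37.2°, δ = 20.1°, H = 33.70°: sin φ sin δ = -0.2078, cos φ cos δ cos H = 0.6223, so cos θ_z = 0.4145.
θ_z = arccos(0.4145) = 65.51°, so the elevation is 90° − 65.51° = 24.49°.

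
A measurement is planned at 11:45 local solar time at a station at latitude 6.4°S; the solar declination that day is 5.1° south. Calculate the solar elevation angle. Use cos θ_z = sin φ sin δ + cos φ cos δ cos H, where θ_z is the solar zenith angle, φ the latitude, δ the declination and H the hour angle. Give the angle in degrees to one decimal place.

Hour angle H = 15° × (11.75 − 12) = -3.75°.
cos θ_z = sin(-6.4°) sin(-5.1°) + cos(-6.4°) cos(-5.1°) cos(-3.75°) = 0.0099 + 0.9877 = 0.9976.
θ_z = arccos(0.9976) = 3.97°, so the elevation is 90° − 3.97° = 86.03°.

86.0°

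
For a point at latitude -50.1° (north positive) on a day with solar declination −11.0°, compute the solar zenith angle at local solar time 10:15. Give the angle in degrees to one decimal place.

Hour angle H = 15° × (10.25 − 12) = -26.25°.
cos θ_z = sin(-50.1°) sin(-11.0°) + cos(-50.1°) cos(-11.0°) cos(-26.25°) = 0.1464 + 0.5647 = 0.7111.
θ_z = arccos(0.7111) = 44.68°.

44.7°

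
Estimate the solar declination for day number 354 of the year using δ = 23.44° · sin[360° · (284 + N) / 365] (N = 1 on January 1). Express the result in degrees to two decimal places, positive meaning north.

-23.44°

360 × (284 + 354) / 365 = 629.260°; sin(629.260°) = -0.9999.
δ = 23.44 × -0.9999 = -23.438° ≈ -23.44°.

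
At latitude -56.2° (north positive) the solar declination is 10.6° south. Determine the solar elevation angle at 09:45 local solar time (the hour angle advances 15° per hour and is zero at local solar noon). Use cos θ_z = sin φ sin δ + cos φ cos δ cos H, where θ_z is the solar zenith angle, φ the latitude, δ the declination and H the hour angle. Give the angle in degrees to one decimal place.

Hour angle H = 15° × (9.75 − 12) = -33.75°.
cos θ_z = sin φ sin δ + cos φ cos δ cos H = (-0.8310)(-0.1840) + (0.5563)(0.9829)(0.8315) = 0.6076.
θ_z = arccos(0.6076) = 52.58°, so the elevation is 90° − 52.58° = 37.42°.

37.4°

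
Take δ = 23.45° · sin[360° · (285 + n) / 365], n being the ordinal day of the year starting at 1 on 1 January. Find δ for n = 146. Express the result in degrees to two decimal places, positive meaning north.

+21.27°

360 × (285 + 146) / 365 = 425.096°; sin(425.096°) = 0.9070.
δ = 23.45 × 0.9070 = 21.269° ≈ +21.27°.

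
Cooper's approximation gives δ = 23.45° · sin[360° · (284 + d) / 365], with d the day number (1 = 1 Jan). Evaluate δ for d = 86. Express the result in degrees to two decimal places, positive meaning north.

360 × (284 + 86) / 365 = 364.932°; sin(364.932°) = 0.0860.
δ = 23.45 × 0.0860 = 2.017° ≈ +2.02°.

+2.02°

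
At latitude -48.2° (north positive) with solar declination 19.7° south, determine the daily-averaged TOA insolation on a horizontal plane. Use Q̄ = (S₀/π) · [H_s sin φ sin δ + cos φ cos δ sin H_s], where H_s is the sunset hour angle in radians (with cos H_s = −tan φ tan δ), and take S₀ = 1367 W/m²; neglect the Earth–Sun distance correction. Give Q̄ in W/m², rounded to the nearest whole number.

−tan φ tan δ = −(-1.1184)(-0.3581) = -0.4005; H_s = arccos(-0.4005) = 113.61°. In radians, H_s = 1.9829.
H_s sin φ sin δ = 1.9829 × -0.7455 × -0.3371 = 0.4983.
cos φ cos δ sin H_s = 0.6665 × 0.9415 × 0.9163 = 0.5750.
Q̄ = (1367/π) × (0.4983 + 0.5750) = 435.13 × 1.0733 = 467.03 W/m².

467 W/m²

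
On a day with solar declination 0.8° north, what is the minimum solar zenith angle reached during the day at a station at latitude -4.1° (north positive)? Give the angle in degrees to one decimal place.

4.9°

At local solar noon the hour angle is zero, so the zenith angle is |φ − δ| = |-4.1° − (0.8°)| = 4.9°.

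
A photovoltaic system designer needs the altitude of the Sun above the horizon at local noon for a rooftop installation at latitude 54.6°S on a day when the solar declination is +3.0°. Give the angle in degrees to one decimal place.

32.4°

At local solar noon the hour angle is zero, so the elevation is 90° − |φ − δ| = 90° − |-54.6° − (3.0°)| = 90° − 57.6° = 32.4°.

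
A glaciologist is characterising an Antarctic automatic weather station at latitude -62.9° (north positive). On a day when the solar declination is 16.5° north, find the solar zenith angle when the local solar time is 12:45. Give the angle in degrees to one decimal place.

79.9°

Hour angle H = 15° × (12.75 − 12) = 11.25°.
With φ = -62.9°, δ = 16.5°, H = 11.25°: sin φ sin δ = -0.2528, cos φ cos δ cos H = 0.4284, so cos θ_z = 0.1756.
θ_z = arccos(0.1756) = 79.89°.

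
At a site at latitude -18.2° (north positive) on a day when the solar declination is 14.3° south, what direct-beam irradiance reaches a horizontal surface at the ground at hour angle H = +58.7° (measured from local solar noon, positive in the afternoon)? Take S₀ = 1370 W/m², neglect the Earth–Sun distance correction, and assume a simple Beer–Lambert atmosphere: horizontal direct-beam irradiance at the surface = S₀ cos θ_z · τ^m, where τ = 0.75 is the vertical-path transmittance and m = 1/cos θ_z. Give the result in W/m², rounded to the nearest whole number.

cos θ_z = sin φ sin δ + cos φ cos δ cos H = (-0.3123)(-0.2470) + (0.9500)(0.9690)(0.5195) = 0.5554.
Air mass m = 1/cos θ_z = 1/0.5554 = 1.801; τ^m = 0.75^1.801 = 0.5956.
Surface direct beam = 1370 × 0.5554 × 0.5956 = 453.19 W/m².

453 W/m²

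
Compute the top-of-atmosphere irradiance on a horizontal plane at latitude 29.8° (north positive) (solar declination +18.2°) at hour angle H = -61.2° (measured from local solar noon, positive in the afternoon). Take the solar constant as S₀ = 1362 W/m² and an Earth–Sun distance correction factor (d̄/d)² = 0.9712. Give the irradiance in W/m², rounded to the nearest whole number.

cos θ_z = sin(29.8°) sin(18.2°) + cos(29.8°) cos(18.2°) cos(-61.20°) = 0.1552 + 0.3971 = 0.5523.
Top-of-atmosphere irradiance = S₀ (d̄/d)² cos θ_z = 1362 × 0.9712 × 0.5523 = 730.57 W/m².

731 W/m²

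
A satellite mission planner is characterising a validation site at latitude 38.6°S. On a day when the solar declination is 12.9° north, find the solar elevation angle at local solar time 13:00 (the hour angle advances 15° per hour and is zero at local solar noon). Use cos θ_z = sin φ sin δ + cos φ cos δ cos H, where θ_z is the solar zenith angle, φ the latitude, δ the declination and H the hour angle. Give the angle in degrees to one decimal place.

Hour angle H = 15° × (13 − 12) = 15.00°.
With φ = -38.6°, δ = 12.9°, H = 15.00°: sin φ sin δ = -0.1393, cos φ cos δ cos H = 0.7358, so cos θ_z = 0.5965.
θ_z = arccos(0.5965) = 53.38°, so the elevation is 90° − 53.38° = 36.62°.

36.6°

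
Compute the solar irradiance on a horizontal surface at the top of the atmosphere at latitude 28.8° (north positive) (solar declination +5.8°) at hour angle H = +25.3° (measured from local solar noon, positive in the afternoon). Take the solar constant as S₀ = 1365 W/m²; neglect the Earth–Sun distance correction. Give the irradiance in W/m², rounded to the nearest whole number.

1142 W/m²

With φ = 28.8°, δ = 5.8°, H = 25.30°: sin φ sin δ = 0.0487, cos φ cos δ cos H = 0.7882, so cos θ_z = 0.8369.
Top-of-atmosphere irradiance = S₀ cos θ_z = 1365 × 0.8369 = 1142.37 W/m².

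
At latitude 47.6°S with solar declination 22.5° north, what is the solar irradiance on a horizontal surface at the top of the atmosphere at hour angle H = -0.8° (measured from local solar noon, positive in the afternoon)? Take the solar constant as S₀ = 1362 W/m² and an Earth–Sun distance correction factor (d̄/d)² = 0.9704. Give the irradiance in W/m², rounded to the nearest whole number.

450 W/m²

cos θ_z = sin φ sin δ + cos φ cos δ cos H = (-0.7385)(0.3827) + (0.6743)(0.9239)(0.9999) = 0.3403.
Top-of-atmosphere irradiance = S₀ (d̄/d)² cos θ_z = 1362 × 0.9704 × 0.3403 = 449.77 W/m².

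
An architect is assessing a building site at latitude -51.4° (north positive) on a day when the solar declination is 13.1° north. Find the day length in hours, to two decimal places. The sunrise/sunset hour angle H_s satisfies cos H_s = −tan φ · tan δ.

9.74 hours

The sunset hour angle satisfies cos H_s = −tan φ tan δ = 0.2915, giving H_s = 73.05°.
Day length = 2 H_s / 15° h⁻¹ = 146.10° / 15 = 9.740 h.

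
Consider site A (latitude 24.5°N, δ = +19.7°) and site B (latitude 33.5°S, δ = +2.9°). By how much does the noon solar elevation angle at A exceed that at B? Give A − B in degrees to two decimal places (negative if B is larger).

A: 90° − |24.5 − (19.7)| = 85.20°.
B: 90° − |-33.5 − (2.9)| = 53.60°.
A − B = 85.20 − 53.60 = 31.60°.

+31.60°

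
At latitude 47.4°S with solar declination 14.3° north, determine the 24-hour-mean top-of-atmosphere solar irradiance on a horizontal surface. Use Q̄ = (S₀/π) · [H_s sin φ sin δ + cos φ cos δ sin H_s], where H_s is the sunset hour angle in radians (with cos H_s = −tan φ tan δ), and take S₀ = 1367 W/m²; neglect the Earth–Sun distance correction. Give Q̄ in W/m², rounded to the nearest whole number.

−tan φ tan δ = −(-1.0875)(0.2549) = 0.2772; H_s = arccos(0.2772) = 73.91°. In radians, H_s = 1.2900.
H_s sin φ sin δ = 1.2900 × -0.7361 × 0.2470 = -0.2345.
cos φ cos δ sin H_s = 0.6769 × 0.9690 × 0.9608 = 0.6302.
Q̄ = (1367/π) × (-0.2345 + 0.6302) = 435.13 × 0.3957 = 172.18 W/m².

172 W/m²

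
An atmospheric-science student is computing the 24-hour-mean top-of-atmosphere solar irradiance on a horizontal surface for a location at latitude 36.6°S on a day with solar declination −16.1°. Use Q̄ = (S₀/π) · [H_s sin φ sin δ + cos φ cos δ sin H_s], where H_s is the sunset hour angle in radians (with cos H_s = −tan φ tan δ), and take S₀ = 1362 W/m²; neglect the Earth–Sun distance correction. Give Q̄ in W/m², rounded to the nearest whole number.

The sunset hour angle satisfies cos H_s = −tan φ tan δ = -0.2144, giving H_s = 102.38°. In radians, H_s = 1.7869.
H_s sin φ sin δ = 1.7869 × -0.5962 × -0.2773 = 0.2954.
cos φ cos δ sin H_s = 0.8028 × 0.9608 × 0.9767 = 0.7534.
Q̄ = (1362/π) × (0.2954 + 0.7534) = 433.54 × 1.0488 = 454.70 W/m².

455 W/m²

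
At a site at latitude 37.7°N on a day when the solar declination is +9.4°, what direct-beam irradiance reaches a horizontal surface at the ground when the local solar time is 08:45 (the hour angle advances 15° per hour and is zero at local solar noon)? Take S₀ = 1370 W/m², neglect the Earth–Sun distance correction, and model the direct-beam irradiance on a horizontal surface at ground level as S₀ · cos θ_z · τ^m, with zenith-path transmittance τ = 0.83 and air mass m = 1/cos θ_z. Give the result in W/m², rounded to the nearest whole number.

Hour angle H = 15° × (8.75 − 12) = -48.75°.
cos θ_z = sin(37.7°) sin(9.4°) + cos(37.7°) cos(9.4°) cos(-48.75°) = 0.0999 + 0.5147 = 0.6146.
Air mass m = 1/cos θ_z = 1/0.6146 = 1.627; τ^m = 0.83^1.627 = 0.7385.
Surface direct beam = 1370 × 0.6146 × 0.7385 = 621.82 W/m².

622 W/m²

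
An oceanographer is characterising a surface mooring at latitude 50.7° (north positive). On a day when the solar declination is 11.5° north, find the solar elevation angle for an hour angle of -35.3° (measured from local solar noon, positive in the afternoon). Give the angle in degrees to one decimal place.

With φ = 50.7°, δ = 11.5°, H = -35.30°: sin φ sin δ = 0.1543, cos φ cos δ cos H = 0.5065, so cos θ_z = 0.6608.
θ_z = arccos(0.6608) = 48.64°, so the elevation is 90° − 48.64° = 41.36°.

41.4°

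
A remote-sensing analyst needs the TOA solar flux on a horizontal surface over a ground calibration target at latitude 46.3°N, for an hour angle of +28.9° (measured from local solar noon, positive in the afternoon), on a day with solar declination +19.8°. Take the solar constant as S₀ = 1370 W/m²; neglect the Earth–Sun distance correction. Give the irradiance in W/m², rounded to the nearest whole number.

1115 W/m²

cos θ_z = sin φ sin δ + cos φ cos δ cos H = (0.7230)(0.3387) + (0.6909)(0.9409)(0.8755) = 0.8140.
Top-of-atmosphere irradiance = S₀ cos θ_z = 1370 × 0.8140 = 1115.18 W/m².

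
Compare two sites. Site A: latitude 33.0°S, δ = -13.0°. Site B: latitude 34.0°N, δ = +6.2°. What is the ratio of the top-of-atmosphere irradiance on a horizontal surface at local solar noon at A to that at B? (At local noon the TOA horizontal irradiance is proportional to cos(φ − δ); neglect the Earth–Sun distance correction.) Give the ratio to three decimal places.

1.062

A: cos θ_z = cos(-33.0° − (-13.0°)) = 0.9397.
B: cos θ_z = cos(34.0° − (6.2°)) = 0.8846.
Ratio A/B = 0.9397 / 0.8846 = 1.0623.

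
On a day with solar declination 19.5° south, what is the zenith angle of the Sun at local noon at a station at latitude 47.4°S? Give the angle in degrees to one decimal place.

At local solar noon the hour angle is zero, so the zenith angle is |φ − δ| = |-47.4° − (-19.5°)| = 27.9°.

27.9°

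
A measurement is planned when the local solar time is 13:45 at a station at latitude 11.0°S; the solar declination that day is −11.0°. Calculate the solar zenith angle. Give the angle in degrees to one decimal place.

25.8°

Hour angle H = 15° × (13.75 − 12) = 26.25°.
With φ = -11.0°, δ = -11.0°, H = 26.25°: sin φ sin δ = 0.0364, cos φ cos δ cos H = 0.8642, so cos θ_z = 0.9006.
θ_z = arccos(0.9006) = 25.76°.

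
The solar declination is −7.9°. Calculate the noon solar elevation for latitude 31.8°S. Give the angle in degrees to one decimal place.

66.1°

At local solar noon the hour angle is zero, so the elevation is 90° − |φ − δ| = 90° − |-31.8° − (-7.9°)| = 90° − 23.9° = 66.1°.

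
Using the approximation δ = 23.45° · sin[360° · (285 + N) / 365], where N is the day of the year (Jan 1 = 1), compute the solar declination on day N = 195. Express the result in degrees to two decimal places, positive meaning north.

+21.52°

360 × (285 + 195) / 365 = 473.425°; sin(473.425°) = 0.9176.
δ = 23.45 × 0.9176 = 21.518° ≈ +21.52°.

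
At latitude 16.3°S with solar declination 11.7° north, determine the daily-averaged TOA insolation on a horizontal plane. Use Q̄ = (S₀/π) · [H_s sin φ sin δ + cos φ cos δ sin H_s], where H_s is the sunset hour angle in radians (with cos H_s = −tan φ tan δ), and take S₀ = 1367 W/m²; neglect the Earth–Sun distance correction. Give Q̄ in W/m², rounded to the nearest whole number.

371 W/m²

cos H_s = −tan(-16.3°) · tan(11.7°) = 0.0606, so H_s = arccos(0.0606) = 86.53°. In radians, H_s = 1.5102.
H_s sin φ sin δ = 1.5102 × -0.2807 × 0.2028 = -0.0860.
cos φ cos δ sin H_s = 0.9598 × 0.9792 × 0.9982 = 0.9381.
Q̄ = (1367/π) × (-0.0860 + 0.9381) = 435.13 × 0.8521 = 370.77 W/m².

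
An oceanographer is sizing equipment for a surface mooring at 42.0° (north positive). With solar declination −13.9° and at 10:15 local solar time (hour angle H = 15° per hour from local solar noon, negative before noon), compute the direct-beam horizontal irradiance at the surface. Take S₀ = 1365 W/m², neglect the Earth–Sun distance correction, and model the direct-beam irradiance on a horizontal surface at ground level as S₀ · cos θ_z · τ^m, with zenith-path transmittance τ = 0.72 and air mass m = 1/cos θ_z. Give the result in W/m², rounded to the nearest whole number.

Hour angle H = 15° × (10.25 − 12) = -26.25°.
cos θ_z = sin φ sin δ + cos φ cos δ cos H = (0.6691)(-0.2402) + (0.7431)(0.9707)(0.8969) = 0.4862.
Air mass m = 1/cos θ_z = 1/0.4862 = 2.057; τ^m = 0.72^2.057 = 0.5088.
Surface direct beam = 1365 × 0.4862 × 0.5088 = 337.67 W/m².

338 W/m²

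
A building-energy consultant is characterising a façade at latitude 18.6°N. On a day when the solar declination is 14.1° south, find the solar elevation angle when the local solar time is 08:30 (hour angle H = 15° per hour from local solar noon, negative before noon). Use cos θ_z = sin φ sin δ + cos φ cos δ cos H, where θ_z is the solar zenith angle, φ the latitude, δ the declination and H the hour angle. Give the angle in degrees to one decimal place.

Hour angle H = 15° × (8.5 − 12) = -52.50°.
cos θ_z = sin φ sin δ + cos φ cos δ cos H = (0.3190)(-0.2436) + (0.9478)(0.9699)(0.6088) = 0.4819.
θ_z = arccos(0.4819) = 61.19°, so the elevation is 90° − 61.19° = 28.81°.

28.8°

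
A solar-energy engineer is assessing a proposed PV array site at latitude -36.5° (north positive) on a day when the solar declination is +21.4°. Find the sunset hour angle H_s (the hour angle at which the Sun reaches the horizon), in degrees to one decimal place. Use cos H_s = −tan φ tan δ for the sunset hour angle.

73.1°

The sunset hour angle satisfies cos H_s = −tan φ tan δ = 0.2900, giving H_s = 73.14°.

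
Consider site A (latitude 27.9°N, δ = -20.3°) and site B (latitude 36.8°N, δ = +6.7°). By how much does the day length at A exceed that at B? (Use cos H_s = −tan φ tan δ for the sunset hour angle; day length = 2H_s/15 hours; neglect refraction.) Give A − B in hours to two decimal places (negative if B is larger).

-2.18 h

A: H_s = arccos(−tan 27.9° · tan -20.3°) = 78.71°, so 2H_s/15 = 10.4947 h.
B: H_s = arccos(−tan 36.8° · tan 6.7°) = 95.04°, so 2H_s/15 = 12.6720 h.
A − B = 10.4947 − 12.6720 = -2.1773 h.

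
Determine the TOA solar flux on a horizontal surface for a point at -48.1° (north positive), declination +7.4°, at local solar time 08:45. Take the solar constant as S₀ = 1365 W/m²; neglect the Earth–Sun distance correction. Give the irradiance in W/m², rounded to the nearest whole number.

465 W/m²

Hour angle H = 15° × (8.75 − 12) = -48.75°.
With φ = -48.1°, δ = 7.4°, H = -48.75°: sin φ sin δ = -0.0959, cos φ cos δ cos H = 0.4367, so cos θ_z = 0.3408.
Top-of-atmosphere irradiance = S₀ cos θ_z = 1365 × 0.3408 = 465.19 W/m².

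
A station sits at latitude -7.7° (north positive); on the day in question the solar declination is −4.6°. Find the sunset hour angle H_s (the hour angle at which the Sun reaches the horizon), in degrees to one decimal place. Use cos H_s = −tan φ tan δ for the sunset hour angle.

90.6°

−tan φ tan δ = −(-0.1352)(-0.0805) = -0.0109; H_s = arccos(-0.0109) = 90.62°.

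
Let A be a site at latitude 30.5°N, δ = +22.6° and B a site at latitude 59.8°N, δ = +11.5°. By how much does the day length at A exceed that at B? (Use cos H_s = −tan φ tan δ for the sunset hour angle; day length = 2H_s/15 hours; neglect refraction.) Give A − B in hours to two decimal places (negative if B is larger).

-0.84 h

A: H_s = arccos(−tan 30.5° · tan 22.6°) = 104.19°, so 2H_s/15 = 13.8920 h.
B: H_s = arccos(−tan 59.8° · tan 11.5°) = 110.46°, so 2H_s/15 = 14.7280 h.
A − B = 13.8920 − 14.7280 = -0.8360 h.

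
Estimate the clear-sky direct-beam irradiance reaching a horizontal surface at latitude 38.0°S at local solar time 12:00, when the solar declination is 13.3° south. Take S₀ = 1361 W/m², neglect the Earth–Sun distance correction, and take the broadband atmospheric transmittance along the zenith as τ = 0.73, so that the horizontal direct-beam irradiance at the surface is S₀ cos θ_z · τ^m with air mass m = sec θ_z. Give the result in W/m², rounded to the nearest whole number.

874 W/m²

Hour angle H = 15° × (12 − 12) = 0.00°.
cos θ_z = sin φ sin δ + cos φ cos δ cos H = (-0.6157)(-0.2300) + (0.7880)(0.9732)(1.0000) = 0.9085.
Air mass m = 1/cos θ_z = 1/0.9085 = 1.101; τ^m = 0.73^1.101 = 0.7072.
Surface direct beam = 1361 × 0.9085 × 0.7072 = 874.43 W/m².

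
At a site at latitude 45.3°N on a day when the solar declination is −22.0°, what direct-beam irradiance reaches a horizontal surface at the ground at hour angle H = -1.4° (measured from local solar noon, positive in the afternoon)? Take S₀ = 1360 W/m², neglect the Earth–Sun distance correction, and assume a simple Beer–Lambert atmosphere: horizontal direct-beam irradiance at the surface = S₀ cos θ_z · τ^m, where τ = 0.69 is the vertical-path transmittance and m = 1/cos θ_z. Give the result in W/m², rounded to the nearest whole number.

cos θ_z = sin(45.3°) sin(-22.0°) + cos(45.3°) cos(-22.0°) cos(-1.40°) = -0.2663 + 0.6520 = 0.3857.
Air mass m = 1/cos θ_z = 1/0.3857 = 2.593; τ^m = 0.69^2.593 = 0.3821.
Surface direct beam = 1360 × 0.3857 × 0.3821 = 200.43 W/m².

200 W/m²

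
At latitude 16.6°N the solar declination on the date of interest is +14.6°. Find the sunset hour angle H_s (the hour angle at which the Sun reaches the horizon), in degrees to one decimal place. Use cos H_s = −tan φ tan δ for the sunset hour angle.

The sunset hour angle satisfies cos H_s = −tan φ tan δ = -0.0777, giving H_s = 94.46°.

94.5°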